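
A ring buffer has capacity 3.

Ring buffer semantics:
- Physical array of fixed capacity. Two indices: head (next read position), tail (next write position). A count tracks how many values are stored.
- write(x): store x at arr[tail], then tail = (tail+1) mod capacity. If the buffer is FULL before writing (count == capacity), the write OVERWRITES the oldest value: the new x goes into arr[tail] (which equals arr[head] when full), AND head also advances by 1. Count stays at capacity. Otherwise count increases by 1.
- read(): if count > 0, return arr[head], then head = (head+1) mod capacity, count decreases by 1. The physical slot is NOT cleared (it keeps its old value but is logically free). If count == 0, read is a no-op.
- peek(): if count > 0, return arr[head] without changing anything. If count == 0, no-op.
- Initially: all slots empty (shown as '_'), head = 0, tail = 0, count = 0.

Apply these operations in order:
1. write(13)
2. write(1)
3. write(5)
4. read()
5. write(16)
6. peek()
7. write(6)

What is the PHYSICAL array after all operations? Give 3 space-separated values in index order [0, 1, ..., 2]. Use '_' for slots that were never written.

After op 1 (write(13)): arr=[13 _ _] head=0 tail=1 count=1
After op 2 (write(1)): arr=[13 1 _] head=0 tail=2 count=2
After op 3 (write(5)): arr=[13 1 5] head=0 tail=0 count=3
After op 4 (read()): arr=[13 1 5] head=1 tail=0 count=2
After op 5 (write(16)): arr=[16 1 5] head=1 tail=1 count=3
After op 6 (peek()): arr=[16 1 5] head=1 tail=1 count=3
After op 7 (write(6)): arr=[16 6 5] head=2 tail=2 count=3

Answer: 16 6 5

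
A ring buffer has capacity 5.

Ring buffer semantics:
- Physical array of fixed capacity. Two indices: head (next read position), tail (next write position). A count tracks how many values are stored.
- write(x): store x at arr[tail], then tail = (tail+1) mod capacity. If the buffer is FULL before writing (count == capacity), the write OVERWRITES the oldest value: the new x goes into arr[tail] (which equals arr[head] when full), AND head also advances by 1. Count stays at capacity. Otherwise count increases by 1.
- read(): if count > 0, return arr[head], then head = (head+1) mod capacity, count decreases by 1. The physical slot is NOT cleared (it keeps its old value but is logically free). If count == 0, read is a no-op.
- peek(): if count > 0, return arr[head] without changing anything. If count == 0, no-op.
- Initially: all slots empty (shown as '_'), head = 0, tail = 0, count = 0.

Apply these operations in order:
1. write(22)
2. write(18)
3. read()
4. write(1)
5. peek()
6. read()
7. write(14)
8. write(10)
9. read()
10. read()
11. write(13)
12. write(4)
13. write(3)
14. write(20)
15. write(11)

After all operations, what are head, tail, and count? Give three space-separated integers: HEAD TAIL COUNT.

Answer: 0 0 5

Derivation:
After op 1 (write(22)): arr=[22 _ _ _ _] head=0 tail=1 count=1
After op 2 (write(18)): arr=[22 18 _ _ _] head=0 tail=2 count=2
After op 3 (read()): arr=[22 18 _ _ _] head=1 tail=2 count=1
After op 4 (write(1)): arr=[22 18 1 _ _] head=1 tail=3 count=2
After op 5 (peek()): arr=[22 18 1 _ _] head=1 tail=3 count=2
After op 6 (read()): arr=[22 18 1 _ _] head=2 tail=3 count=1
After op 7 (write(14)): arr=[22 18 1 14 _] head=2 tail=4 count=2
After op 8 (write(10)): arr=[22 18 1 14 10] head=2 tail=0 count=3
After op 9 (read()): arr=[22 18 1 14 10] head=3 tail=0 count=2
After op 10 (read()): arr=[22 18 1 14 10] head=4 tail=0 count=1
After op 11 (write(13)): arr=[13 18 1 14 10] head=4 tail=1 count=2
After op 12 (write(4)): arr=[13 4 1 14 10] head=4 tail=2 count=3
After op 13 (write(3)): arr=[13 4 3 14 10] head=4 tail=3 count=4
After op 14 (write(20)): arr=[13 4 3 20 10] head=4 tail=4 count=5
After op 15 (write(11)): arr=[13 4 3 20 11] head=0 tail=0 count=5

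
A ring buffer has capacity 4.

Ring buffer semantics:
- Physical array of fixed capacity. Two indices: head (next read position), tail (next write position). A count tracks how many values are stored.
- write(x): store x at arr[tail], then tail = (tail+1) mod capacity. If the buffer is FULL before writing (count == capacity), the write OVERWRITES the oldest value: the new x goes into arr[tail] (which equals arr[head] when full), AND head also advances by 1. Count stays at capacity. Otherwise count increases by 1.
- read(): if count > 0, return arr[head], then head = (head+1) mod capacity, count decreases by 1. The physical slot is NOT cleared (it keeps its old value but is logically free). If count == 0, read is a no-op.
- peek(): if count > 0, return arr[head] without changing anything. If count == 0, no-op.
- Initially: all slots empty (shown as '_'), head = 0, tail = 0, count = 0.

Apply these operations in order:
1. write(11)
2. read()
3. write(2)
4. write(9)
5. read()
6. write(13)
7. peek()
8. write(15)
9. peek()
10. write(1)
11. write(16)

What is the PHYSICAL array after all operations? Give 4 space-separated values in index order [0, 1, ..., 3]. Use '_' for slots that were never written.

Answer: 15 1 16 13

Derivation:
After op 1 (write(11)): arr=[11 _ _ _] head=0 tail=1 count=1
After op 2 (read()): arr=[11 _ _ _] head=1 tail=1 count=0
After op 3 (write(2)): arr=[11 2 _ _] head=1 tail=2 count=1
After op 4 (write(9)): arr=[11 2 9 _] head=1 tail=3 count=2
After op 5 (read()): arr=[11 2 9 _] head=2 tail=3 count=1
After op 6 (write(13)): arr=[11 2 9 13] head=2 tail=0 count=2
After op 7 (peek()): arr=[11 2 9 13] head=2 tail=0 count=2
After op 8 (write(15)): arr=[15 2 9 13] head=2 tail=1 count=3
After op 9 (peek()): arr=[15 2 9 13] head=2 tail=1 count=3
After op 10 (write(1)): arr=[15 1 9 13] head=2 tail=2 count=4
After op 11 (write(16)): arr=[15 1 16 13] head=3 tail=3 count=4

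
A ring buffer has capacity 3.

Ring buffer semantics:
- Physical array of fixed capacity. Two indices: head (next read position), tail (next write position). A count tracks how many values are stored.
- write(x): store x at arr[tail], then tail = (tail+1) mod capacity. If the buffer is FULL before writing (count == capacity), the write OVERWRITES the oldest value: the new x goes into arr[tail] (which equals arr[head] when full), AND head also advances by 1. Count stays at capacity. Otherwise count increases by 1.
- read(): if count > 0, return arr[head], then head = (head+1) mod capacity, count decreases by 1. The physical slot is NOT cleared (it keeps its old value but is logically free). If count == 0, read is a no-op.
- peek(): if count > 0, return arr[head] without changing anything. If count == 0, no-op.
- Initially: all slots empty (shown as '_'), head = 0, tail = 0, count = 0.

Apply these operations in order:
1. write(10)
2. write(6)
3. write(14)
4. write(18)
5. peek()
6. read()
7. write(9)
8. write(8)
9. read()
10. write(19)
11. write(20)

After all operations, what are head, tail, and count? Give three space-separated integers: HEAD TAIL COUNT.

Answer: 2 2 3

Derivation:
After op 1 (write(10)): arr=[10 _ _] head=0 tail=1 count=1
After op 2 (write(6)): arr=[10 6 _] head=0 tail=2 count=2
After op 3 (write(14)): arr=[10 6 14] head=0 tail=0 count=3
After op 4 (write(18)): arr=[18 6 14] head=1 tail=1 count=3
After op 5 (peek()): arr=[18 6 14] head=1 tail=1 count=3
After op 6 (read()): arr=[18 6 14] head=2 tail=1 count=2
After op 7 (write(9)): arr=[18 9 14] head=2 tail=2 count=3
After op 8 (write(8)): arr=[18 9 8] head=0 tail=0 count=3
After op 9 (read()): arr=[18 9 8] head=1 tail=0 count=2
After op 10 (write(19)): arr=[19 9 8] head=1 tail=1 count=3
After op 11 (write(20)): arr=[19 20 8] head=2 tail=2 count=3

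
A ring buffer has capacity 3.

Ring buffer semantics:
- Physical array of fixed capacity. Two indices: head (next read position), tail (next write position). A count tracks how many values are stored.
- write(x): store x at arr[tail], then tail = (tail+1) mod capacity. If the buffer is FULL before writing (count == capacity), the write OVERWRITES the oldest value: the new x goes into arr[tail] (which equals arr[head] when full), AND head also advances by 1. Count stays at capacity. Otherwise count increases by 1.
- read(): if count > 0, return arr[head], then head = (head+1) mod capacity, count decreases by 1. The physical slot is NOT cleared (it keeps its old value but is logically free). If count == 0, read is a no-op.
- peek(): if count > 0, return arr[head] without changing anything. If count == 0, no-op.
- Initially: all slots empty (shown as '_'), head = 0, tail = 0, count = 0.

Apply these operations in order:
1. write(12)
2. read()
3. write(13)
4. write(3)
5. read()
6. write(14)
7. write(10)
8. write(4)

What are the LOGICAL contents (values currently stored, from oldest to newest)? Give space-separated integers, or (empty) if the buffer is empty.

Answer: 14 10 4

Derivation:
After op 1 (write(12)): arr=[12 _ _] head=0 tail=1 count=1
After op 2 (read()): arr=[12 _ _] head=1 tail=1 count=0
After op 3 (write(13)): arr=[12 13 _] head=1 tail=2 count=1
After op 4 (write(3)): arr=[12 13 3] head=1 tail=0 count=2
After op 5 (read()): arr=[12 13 3] head=2 tail=0 count=1
After op 6 (write(14)): arr=[14 13 3] head=2 tail=1 count=2
After op 7 (write(10)): arr=[14 10 3] head=2 tail=2 count=3
After op 8 (write(4)): arr=[14 10 4] head=0 tail=0 count=3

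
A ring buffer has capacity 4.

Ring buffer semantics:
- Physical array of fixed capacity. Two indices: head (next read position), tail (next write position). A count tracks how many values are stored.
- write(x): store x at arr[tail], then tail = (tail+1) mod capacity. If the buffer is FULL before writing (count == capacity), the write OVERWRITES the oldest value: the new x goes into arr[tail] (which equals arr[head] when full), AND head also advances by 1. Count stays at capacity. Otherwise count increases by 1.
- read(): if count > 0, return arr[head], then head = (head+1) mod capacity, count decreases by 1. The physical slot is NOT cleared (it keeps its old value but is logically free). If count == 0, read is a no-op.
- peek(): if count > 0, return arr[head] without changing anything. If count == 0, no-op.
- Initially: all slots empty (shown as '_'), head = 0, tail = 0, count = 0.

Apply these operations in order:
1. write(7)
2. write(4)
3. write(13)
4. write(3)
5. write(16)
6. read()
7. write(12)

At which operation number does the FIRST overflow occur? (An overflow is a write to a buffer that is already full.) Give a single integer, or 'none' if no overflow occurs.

Answer: 5

Derivation:
After op 1 (write(7)): arr=[7 _ _ _] head=0 tail=1 count=1
After op 2 (write(4)): arr=[7 4 _ _] head=0 tail=2 count=2
After op 3 (write(13)): arr=[7 4 13 _] head=0 tail=3 count=3
After op 4 (write(3)): arr=[7 4 13 3] head=0 tail=0 count=4
After op 5 (write(16)): arr=[16 4 13 3] head=1 tail=1 count=4
After op 6 (read()): arr=[16 4 13 3] head=2 tail=1 count=3
After op 7 (write(12)): arr=[16 12 13 3] head=2 tail=2 count=4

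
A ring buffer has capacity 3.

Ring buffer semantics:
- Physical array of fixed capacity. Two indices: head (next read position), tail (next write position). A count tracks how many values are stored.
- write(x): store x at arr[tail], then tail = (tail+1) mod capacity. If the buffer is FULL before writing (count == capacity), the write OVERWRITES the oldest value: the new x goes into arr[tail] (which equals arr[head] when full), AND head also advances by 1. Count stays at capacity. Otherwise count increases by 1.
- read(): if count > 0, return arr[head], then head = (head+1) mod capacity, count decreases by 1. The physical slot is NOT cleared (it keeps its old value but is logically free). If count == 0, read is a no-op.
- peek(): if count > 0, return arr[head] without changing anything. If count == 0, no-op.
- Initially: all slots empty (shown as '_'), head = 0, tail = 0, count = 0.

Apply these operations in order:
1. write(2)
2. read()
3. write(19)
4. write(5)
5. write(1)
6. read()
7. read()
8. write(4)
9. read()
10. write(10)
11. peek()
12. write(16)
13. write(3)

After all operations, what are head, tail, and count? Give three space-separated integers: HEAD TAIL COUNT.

After op 1 (write(2)): arr=[2 _ _] head=0 tail=1 count=1
After op 2 (read()): arr=[2 _ _] head=1 tail=1 count=0
After op 3 (write(19)): arr=[2 19 _] head=1 tail=2 count=1
After op 4 (write(5)): arr=[2 19 5] head=1 tail=0 count=2
After op 5 (write(1)): arr=[1 19 5] head=1 tail=1 count=3
After op 6 (read()): arr=[1 19 5] head=2 tail=1 count=2
After op 7 (read()): arr=[1 19 5] head=0 tail=1 count=1
After op 8 (write(4)): arr=[1 4 5] head=0 tail=2 count=2
After op 9 (read()): arr=[1 4 5] head=1 tail=2 count=1
After op 10 (write(10)): arr=[1 4 10] head=1 tail=0 count=2
After op 11 (peek()): arr=[1 4 10] head=1 tail=0 count=2
After op 12 (write(16)): arr=[16 4 10] head=1 tail=1 count=3
After op 13 (write(3)): arr=[16 3 10] head=2 tail=2 count=3

Answer: 2 2 3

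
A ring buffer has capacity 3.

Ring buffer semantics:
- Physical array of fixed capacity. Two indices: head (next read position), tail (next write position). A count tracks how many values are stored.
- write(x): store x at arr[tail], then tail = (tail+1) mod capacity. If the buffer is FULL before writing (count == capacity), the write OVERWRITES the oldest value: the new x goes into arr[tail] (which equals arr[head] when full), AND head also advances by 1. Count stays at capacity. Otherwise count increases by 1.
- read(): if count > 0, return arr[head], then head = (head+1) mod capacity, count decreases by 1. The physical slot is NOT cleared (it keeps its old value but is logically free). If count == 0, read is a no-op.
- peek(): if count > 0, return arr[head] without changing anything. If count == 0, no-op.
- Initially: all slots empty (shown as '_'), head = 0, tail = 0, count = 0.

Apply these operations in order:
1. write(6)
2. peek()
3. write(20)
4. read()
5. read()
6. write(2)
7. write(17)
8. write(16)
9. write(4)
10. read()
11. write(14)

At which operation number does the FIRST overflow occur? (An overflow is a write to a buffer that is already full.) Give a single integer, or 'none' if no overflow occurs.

Answer: 9

Derivation:
After op 1 (write(6)): arr=[6 _ _] head=0 tail=1 count=1
After op 2 (peek()): arr=[6 _ _] head=0 tail=1 count=1
After op 3 (write(20)): arr=[6 20 _] head=0 tail=2 count=2
After op 4 (read()): arr=[6 20 _] head=1 tail=2 count=1
After op 5 (read()): arr=[6 20 _] head=2 tail=2 count=0
After op 6 (write(2)): arr=[6 20 2] head=2 tail=0 count=1
After op 7 (write(17)): arr=[17 20 2] head=2 tail=1 count=2
After op 8 (write(16)): arr=[17 16 2] head=2 tail=2 count=3
After op 9 (write(4)): arr=[17 16 4] head=0 tail=0 count=3
After op 10 (read()): arr=[17 16 4] head=1 tail=0 count=2
After op 11 (write(14)): arr=[14 16 4] head=1 tail=1 count=3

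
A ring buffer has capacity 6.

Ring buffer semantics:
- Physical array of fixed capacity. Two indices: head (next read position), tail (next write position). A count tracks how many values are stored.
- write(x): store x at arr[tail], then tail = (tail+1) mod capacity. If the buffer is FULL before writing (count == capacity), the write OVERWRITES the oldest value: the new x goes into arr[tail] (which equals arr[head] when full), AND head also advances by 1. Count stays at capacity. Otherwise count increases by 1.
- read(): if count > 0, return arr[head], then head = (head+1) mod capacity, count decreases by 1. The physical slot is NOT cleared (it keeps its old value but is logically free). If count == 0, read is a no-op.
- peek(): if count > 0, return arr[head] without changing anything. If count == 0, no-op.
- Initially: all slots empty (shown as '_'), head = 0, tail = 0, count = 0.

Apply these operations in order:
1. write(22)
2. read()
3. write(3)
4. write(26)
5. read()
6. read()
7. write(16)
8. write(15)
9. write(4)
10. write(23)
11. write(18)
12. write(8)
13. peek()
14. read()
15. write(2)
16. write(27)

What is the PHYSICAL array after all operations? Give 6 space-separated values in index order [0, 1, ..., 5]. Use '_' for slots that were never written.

Answer: 23 18 8 2 27 4

Derivation:
After op 1 (write(22)): arr=[22 _ _ _ _ _] head=0 tail=1 count=1
After op 2 (read()): arr=[22 _ _ _ _ _] head=1 tail=1 count=0
After op 3 (write(3)): arr=[22 3 _ _ _ _] head=1 tail=2 count=1
After op 4 (write(26)): arr=[22 3 26 _ _ _] head=1 tail=3 count=2
After op 5 (read()): arr=[22 3 26 _ _ _] head=2 tail=3 count=1
After op 6 (read()): arr=[22 3 26 _ _ _] head=3 tail=3 count=0
After op 7 (write(16)): arr=[22 3 26 16 _ _] head=3 tail=4 count=1
After op 8 (write(15)): arr=[22 3 26 16 15 _] head=3 tail=5 count=2
After op 9 (write(4)): arr=[22 3 26 16 15 4] head=3 tail=0 count=3
After op 10 (write(23)): arr=[23 3 26 16 15 4] head=3 tail=1 count=4
After op 11 (write(18)): arr=[23 18 26 16 15 4] head=3 tail=2 count=5
After op 12 (write(8)): arr=[23 18 8 16 15 4] head=3 tail=3 count=6
After op 13 (peek()): arr=[23 18 8 16 15 4] head=3 tail=3 count=6
After op 14 (read()): arr=[23 18 8 16 15 4] head=4 tail=3 count=5
After op 15 (write(2)): arr=[23 18 8 2 15 4] head=4 tail=4 count=6
After op 16 (write(27)): arr=[23 18 8 2 27 4] head=5 tail=5 count=6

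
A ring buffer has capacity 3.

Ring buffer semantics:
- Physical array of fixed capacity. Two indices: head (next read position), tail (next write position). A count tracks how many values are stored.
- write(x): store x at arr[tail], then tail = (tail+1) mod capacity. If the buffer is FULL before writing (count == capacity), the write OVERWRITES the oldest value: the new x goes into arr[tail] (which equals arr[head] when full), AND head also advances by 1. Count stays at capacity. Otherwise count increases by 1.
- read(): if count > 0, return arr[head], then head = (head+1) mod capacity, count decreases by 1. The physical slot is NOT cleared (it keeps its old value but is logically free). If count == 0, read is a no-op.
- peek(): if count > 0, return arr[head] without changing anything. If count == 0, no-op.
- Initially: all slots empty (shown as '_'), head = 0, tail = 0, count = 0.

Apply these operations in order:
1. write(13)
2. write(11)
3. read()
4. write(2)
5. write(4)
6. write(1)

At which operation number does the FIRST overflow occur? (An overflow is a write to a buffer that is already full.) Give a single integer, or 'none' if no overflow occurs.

Answer: 6

Derivation:
After op 1 (write(13)): arr=[13 _ _] head=0 tail=1 count=1
After op 2 (write(11)): arr=[13 11 _] head=0 tail=2 count=2
After op 3 (read()): arr=[13 11 _] head=1 tail=2 count=1
After op 4 (write(2)): arr=[13 11 2] head=1 tail=0 count=2
After op 5 (write(4)): arr=[4 11 2] head=1 tail=1 count=3
After op 6 (write(1)): arr=[4 1 2] head=2 tail=2 count=3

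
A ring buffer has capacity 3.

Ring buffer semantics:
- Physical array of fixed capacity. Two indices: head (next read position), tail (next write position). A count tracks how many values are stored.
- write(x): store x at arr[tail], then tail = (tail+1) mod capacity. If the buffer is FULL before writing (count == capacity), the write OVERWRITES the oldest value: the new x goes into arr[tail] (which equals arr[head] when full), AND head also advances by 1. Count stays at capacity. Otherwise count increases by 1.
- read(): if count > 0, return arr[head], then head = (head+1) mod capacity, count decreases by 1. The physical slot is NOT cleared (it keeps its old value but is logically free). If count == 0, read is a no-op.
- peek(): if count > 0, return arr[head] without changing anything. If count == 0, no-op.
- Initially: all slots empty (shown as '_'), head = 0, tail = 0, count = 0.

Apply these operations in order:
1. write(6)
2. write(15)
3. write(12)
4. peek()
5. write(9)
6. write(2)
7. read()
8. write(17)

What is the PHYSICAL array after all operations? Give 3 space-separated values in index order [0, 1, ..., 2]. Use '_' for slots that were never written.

After op 1 (write(6)): arr=[6 _ _] head=0 tail=1 count=1
After op 2 (write(15)): arr=[6 15 _] head=0 tail=2 count=2
After op 3 (write(12)): arr=[6 15 12] head=0 tail=0 count=3
After op 4 (peek()): arr=[6 15 12] head=0 tail=0 count=3
After op 5 (write(9)): arr=[9 15 12] head=1 tail=1 count=3
After op 6 (write(2)): arr=[9 2 12] head=2 tail=2 count=3
After op 7 (read()): arr=[9 2 12] head=0 tail=2 count=2
After op 8 (write(17)): arr=[9 2 17] head=0 tail=0 count=3

Answer: 9 2 17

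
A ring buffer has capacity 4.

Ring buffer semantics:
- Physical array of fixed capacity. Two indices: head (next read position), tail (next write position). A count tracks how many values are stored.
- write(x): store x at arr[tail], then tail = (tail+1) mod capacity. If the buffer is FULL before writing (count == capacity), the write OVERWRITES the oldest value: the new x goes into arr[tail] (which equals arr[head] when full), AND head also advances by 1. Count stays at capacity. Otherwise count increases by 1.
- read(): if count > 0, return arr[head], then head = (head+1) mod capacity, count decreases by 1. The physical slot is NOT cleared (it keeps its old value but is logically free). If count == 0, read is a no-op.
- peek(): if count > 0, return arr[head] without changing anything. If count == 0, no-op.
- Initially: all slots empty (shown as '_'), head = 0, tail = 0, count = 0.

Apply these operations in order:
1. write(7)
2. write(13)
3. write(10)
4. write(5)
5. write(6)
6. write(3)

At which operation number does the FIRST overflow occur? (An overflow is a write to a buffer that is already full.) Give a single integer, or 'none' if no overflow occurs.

Answer: 5

Derivation:
After op 1 (write(7)): arr=[7 _ _ _] head=0 tail=1 count=1
After op 2 (write(13)): arr=[7 13 _ _] head=0 tail=2 count=2
After op 3 (write(10)): arr=[7 13 10 _] head=0 tail=3 count=3
After op 4 (write(5)): arr=[7 13 10 5] head=0 tail=0 count=4
After op 5 (write(6)): arr=[6 13 10 5] head=1 tail=1 count=4
After op 6 (write(3)): arr=[6 3 10 5] head=2 tail=2 count=4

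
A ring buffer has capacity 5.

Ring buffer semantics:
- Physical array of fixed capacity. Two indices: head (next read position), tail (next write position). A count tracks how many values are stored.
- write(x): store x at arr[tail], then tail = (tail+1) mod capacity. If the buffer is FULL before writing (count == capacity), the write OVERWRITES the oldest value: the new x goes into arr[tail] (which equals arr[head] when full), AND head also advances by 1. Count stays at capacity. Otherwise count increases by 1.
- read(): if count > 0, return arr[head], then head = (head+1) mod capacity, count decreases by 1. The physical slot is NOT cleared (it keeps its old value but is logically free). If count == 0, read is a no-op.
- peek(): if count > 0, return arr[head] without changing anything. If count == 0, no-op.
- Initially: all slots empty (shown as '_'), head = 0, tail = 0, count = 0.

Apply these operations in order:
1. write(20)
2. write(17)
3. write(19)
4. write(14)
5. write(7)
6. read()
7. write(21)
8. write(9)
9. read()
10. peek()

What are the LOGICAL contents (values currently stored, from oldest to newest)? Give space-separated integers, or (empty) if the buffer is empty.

Answer: 14 7 21 9

Derivation:
After op 1 (write(20)): arr=[20 _ _ _ _] head=0 tail=1 count=1
After op 2 (write(17)): arr=[20 17 _ _ _] head=0 tail=2 count=2
After op 3 (write(19)): arr=[20 17 19 _ _] head=0 tail=3 count=3
After op 4 (write(14)): arr=[20 17 19 14 _] head=0 tail=4 count=4
After op 5 (write(7)): arr=[20 17 19 14 7] head=0 tail=0 count=5
After op 6 (read()): arr=[20 17 19 14 7] head=1 tail=0 count=4
After op 7 (write(21)): arr=[21 17 19 14 7] head=1 tail=1 count=5
After op 8 (write(9)): arr=[21 9 19 14 7] head=2 tail=2 count=5
After op 9 (read()): arr=[21 9 19 14 7] head=3 tail=2 count=4
After op 10 (peek()): arr=[21 9 19 14 7] head=3 tail=2 count=4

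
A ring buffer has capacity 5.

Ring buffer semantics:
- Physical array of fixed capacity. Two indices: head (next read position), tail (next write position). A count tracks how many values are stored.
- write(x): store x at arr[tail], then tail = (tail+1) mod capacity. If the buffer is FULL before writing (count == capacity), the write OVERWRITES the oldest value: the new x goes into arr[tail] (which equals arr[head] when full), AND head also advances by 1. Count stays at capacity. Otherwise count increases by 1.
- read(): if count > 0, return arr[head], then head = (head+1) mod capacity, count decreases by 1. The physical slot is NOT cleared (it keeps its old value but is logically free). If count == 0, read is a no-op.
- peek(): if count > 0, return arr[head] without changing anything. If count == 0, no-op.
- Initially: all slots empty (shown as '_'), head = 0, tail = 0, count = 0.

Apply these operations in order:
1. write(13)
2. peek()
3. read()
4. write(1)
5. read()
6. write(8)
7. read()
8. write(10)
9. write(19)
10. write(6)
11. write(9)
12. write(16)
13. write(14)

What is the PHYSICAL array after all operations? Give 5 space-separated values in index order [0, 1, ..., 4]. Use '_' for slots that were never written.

After op 1 (write(13)): arr=[13 _ _ _ _] head=0 tail=1 count=1
After op 2 (peek()): arr=[13 _ _ _ _] head=0 tail=1 count=1
After op 3 (read()): arr=[13 _ _ _ _] head=1 tail=1 count=0
After op 4 (write(1)): arr=[13 1 _ _ _] head=1 tail=2 count=1
After op 5 (read()): arr=[13 1 _ _ _] head=2 tail=2 count=0
After op 6 (write(8)): arr=[13 1 8 _ _] head=2 tail=3 count=1
After op 7 (read()): arr=[13 1 8 _ _] head=3 tail=3 count=0
After op 8 (write(10)): arr=[13 1 8 10 _] head=3 tail=4 count=1
After op 9 (write(19)): arr=[13 1 8 10 19] head=3 tail=0 count=2
After op 10 (write(6)): arr=[6 1 8 10 19] head=3 tail=1 count=3
After op 11 (write(9)): arr=[6 9 8 10 19] head=3 tail=2 count=4
After op 12 (write(16)): arr=[6 9 16 10 19] head=3 tail=3 count=5
After op 13 (write(14)): arr=[6 9 16 14 19] head=4 tail=4 count=5

Answer: 6 9 16 14 19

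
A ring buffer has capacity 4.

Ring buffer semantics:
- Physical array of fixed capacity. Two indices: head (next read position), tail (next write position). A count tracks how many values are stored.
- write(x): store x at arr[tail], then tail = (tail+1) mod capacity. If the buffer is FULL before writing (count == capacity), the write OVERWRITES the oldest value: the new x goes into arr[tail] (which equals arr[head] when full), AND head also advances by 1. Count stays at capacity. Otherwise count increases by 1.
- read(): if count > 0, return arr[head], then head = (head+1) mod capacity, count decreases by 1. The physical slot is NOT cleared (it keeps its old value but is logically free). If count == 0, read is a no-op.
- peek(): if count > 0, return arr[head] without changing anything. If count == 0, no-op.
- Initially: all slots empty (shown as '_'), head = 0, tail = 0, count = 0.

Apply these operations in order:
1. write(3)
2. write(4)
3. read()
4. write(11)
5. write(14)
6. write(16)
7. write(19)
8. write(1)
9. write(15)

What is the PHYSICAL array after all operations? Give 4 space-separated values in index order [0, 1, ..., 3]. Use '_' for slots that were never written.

After op 1 (write(3)): arr=[3 _ _ _] head=0 tail=1 count=1
After op 2 (write(4)): arr=[3 4 _ _] head=0 tail=2 count=2
After op 3 (read()): arr=[3 4 _ _] head=1 tail=2 count=1
After op 4 (write(11)): arr=[3 4 11 _] head=1 tail=3 count=2
After op 5 (write(14)): arr=[3 4 11 14] head=1 tail=0 count=3
After op 6 (write(16)): arr=[16 4 11 14] head=1 tail=1 count=4
After op 7 (write(19)): arr=[16 19 11 14] head=2 tail=2 count=4
After op 8 (write(1)): arr=[16 19 1 14] head=3 tail=3 count=4
After op 9 (write(15)): arr=[16 19 1 15] head=0 tail=0 count=4

Answer: 16 19 1 15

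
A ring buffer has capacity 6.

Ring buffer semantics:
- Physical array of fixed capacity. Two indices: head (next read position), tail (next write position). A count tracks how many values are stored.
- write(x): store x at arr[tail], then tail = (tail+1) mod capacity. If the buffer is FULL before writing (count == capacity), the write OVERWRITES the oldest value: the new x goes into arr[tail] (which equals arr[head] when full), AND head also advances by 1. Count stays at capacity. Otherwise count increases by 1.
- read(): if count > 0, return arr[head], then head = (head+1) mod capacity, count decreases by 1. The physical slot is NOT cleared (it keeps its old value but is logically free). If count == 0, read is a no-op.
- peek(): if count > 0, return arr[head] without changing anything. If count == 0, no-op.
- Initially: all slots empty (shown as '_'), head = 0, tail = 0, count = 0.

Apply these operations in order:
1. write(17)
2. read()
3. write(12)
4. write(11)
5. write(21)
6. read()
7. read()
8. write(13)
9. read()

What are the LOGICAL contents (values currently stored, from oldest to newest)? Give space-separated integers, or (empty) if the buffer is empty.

After op 1 (write(17)): arr=[17 _ _ _ _ _] head=0 tail=1 count=1
After op 2 (read()): arr=[17 _ _ _ _ _] head=1 tail=1 count=0
After op 3 (write(12)): arr=[17 12 _ _ _ _] head=1 tail=2 count=1
After op 4 (write(11)): arr=[17 12 11 _ _ _] head=1 tail=3 count=2
After op 5 (write(21)): arr=[17 12 11 21 _ _] head=1 tail=4 count=3
After op 6 (read()): arr=[17 12 11 21 _ _] head=2 tail=4 count=2
After op 7 (read()): arr=[17 12 11 21 _ _] head=3 tail=4 count=1
After op 8 (write(13)): arr=[17 12 11 21 13 _] head=3 tail=5 count=2
After op 9 (read()): arr=[17 12 11 21 13 _] head=4 tail=5 count=1

Answer: 13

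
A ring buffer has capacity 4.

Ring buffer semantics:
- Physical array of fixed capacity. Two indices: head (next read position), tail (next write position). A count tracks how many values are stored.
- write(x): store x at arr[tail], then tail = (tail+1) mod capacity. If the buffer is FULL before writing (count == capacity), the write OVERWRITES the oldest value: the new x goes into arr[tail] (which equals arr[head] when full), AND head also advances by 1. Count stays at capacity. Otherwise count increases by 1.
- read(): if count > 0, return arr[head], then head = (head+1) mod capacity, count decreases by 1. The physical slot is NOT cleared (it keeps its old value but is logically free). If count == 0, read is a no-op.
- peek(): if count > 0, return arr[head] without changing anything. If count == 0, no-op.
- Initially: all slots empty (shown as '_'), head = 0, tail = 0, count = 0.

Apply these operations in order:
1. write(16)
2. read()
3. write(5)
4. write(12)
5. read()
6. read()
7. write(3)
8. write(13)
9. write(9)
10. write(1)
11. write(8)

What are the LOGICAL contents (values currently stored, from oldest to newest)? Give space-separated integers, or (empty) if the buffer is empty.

Answer: 13 9 1 8

Derivation:
After op 1 (write(16)): arr=[16 _ _ _] head=0 tail=1 count=1
After op 2 (read()): arr=[16 _ _ _] head=1 tail=1 count=0
After op 3 (write(5)): arr=[16 5 _ _] head=1 tail=2 count=1
After op 4 (write(12)): arr=[16 5 12 _] head=1 tail=3 count=2
After op 5 (read()): arr=[16 5 12 _] head=2 tail=3 count=1
After op 6 (read()): arr=[16 5 12 _] head=3 tail=3 count=0
After op 7 (write(3)): arr=[16 5 12 3] head=3 tail=0 count=1
After op 8 (write(13)): arr=[13 5 12 3] head=3 tail=1 count=2
After op 9 (write(9)): arr=[13 9 12 3] head=3 tail=2 count=3
After op 10 (write(1)): arr=[13 9 1 3] head=3 tail=3 count=4
After op 11 (write(8)): arr=[13 9 1 8] head=0 tail=0 count=4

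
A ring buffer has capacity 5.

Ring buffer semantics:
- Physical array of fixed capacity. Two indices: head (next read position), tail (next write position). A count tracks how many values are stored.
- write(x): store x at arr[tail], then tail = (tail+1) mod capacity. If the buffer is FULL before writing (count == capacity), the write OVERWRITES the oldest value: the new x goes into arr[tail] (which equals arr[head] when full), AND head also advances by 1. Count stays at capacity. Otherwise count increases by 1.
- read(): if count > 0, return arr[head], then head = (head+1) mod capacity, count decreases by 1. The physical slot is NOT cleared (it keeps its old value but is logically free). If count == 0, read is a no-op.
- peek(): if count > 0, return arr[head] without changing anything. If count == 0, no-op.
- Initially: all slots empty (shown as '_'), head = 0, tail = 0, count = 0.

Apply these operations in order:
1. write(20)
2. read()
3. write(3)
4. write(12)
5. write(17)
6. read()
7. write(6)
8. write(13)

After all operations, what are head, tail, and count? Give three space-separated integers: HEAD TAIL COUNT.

After op 1 (write(20)): arr=[20 _ _ _ _] head=0 tail=1 count=1
After op 2 (read()): arr=[20 _ _ _ _] head=1 tail=1 count=0
After op 3 (write(3)): arr=[20 3 _ _ _] head=1 tail=2 count=1
After op 4 (write(12)): arr=[20 3 12 _ _] head=1 tail=3 count=2
After op 5 (write(17)): arr=[20 3 12 17 _] head=1 tail=4 count=3
After op 6 (read()): arr=[20 3 12 17 _] head=2 tail=4 count=2
After op 7 (write(6)): arr=[20 3 12 17 6] head=2 tail=0 count=3
After op 8 (write(13)): arr=[13 3 12 17 6] head=2 tail=1 count=4

Answer: 2 1 4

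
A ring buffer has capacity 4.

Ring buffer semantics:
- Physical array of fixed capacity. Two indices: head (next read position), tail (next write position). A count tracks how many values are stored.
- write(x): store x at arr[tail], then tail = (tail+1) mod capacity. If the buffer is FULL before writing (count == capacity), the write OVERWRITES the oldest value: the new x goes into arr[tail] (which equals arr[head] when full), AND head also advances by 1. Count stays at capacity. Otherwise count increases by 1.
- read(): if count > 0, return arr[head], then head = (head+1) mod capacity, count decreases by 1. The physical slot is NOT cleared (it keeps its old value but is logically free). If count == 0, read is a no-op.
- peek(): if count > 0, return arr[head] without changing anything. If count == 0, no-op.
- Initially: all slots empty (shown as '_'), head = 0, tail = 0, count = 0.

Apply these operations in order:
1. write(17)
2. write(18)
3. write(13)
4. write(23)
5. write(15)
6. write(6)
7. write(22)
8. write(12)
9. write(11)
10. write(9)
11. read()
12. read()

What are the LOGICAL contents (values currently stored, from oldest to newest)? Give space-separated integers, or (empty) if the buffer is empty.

Answer: 11 9

Derivation:
After op 1 (write(17)): arr=[17 _ _ _] head=0 tail=1 count=1
After op 2 (write(18)): arr=[17 18 _ _] head=0 tail=2 count=2
After op 3 (write(13)): arr=[17 18 13 _] head=0 tail=3 count=3
After op 4 (write(23)): arr=[17 18 13 23] head=0 tail=0 count=4
After op 5 (write(15)): arr=[15 18 13 23] head=1 tail=1 count=4
After op 6 (write(6)): arr=[15 6 13 23] head=2 tail=2 count=4
After op 7 (write(22)): arr=[15 6 22 23] head=3 tail=3 count=4
After op 8 (write(12)): arr=[15 6 22 12] head=0 tail=0 count=4
After op 9 (write(11)): arr=[11 6 22 12] head=1 tail=1 count=4
After op 10 (write(9)): arr=[11 9 22 12] head=2 tail=2 count=4
After op 11 (read()): arr=[11 9 22 12] head=3 tail=2 count=3
After op 12 (read()): arr=[11 9 22 12] head=0 tail=2 count=2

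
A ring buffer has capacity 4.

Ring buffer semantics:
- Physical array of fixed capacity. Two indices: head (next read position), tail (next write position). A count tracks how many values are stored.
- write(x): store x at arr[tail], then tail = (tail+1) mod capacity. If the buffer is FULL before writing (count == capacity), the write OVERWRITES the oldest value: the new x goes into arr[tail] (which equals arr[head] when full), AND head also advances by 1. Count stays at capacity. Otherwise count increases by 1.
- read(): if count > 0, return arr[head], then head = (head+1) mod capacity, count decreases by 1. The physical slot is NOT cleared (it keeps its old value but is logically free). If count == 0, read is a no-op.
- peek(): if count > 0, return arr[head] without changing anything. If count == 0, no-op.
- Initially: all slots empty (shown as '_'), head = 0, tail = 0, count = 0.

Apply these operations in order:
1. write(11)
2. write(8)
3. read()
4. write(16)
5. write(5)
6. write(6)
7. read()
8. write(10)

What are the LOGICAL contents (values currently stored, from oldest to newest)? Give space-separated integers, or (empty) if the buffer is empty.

Answer: 16 5 6 10

Derivation:
After op 1 (write(11)): arr=[11 _ _ _] head=0 tail=1 count=1
After op 2 (write(8)): arr=[11 8 _ _] head=0 tail=2 count=2
After op 3 (read()): arr=[11 8 _ _] head=1 tail=2 count=1
After op 4 (write(16)): arr=[11 8 16 _] head=1 tail=3 count=2
After op 5 (write(5)): arr=[11 8 16 5] head=1 tail=0 count=3
After op 6 (write(6)): arr=[6 8 16 5] head=1 tail=1 count=4
After op 7 (read()): arr=[6 8 16 5] head=2 tail=1 count=3
After op 8 (write(10)): arr=[6 10 16 5] head=2 tail=2 count=4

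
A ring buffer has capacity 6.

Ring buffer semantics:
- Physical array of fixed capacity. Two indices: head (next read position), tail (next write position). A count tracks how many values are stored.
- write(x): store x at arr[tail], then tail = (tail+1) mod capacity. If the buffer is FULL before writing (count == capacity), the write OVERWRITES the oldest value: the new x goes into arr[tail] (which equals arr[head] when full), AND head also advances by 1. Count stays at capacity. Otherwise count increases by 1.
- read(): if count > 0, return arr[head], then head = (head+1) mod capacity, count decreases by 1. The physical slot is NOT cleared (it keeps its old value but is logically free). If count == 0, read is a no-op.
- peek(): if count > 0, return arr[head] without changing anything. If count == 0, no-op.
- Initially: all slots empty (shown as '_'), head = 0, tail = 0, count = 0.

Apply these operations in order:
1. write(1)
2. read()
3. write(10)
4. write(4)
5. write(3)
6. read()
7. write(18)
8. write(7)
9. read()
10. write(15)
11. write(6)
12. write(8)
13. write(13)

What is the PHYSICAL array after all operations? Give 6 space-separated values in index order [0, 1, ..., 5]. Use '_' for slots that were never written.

Answer: 15 6 8 13 18 7

Derivation:
After op 1 (write(1)): arr=[1 _ _ _ _ _] head=0 tail=1 count=1
After op 2 (read()): arr=[1 _ _ _ _ _] head=1 tail=1 count=0
After op 3 (write(10)): arr=[1 10 _ _ _ _] head=1 tail=2 count=1
After op 4 (write(4)): arr=[1 10 4 _ _ _] head=1 tail=3 count=2
After op 5 (write(3)): arr=[1 10 4 3 _ _] head=1 tail=4 count=3
After op 6 (read()): arr=[1 10 4 3 _ _] head=2 tail=4 count=2
After op 7 (write(18)): arr=[1 10 4 3 18 _] head=2 tail=5 count=3
After op 8 (write(7)): arr=[1 10 4 3 18 7] head=2 tail=0 count=4
After op 9 (read()): arr=[1 10 4 3 18 7] head=3 tail=0 count=3
After op 10 (write(15)): arr=[15 10 4 3 18 7] head=3 tail=1 count=4
After op 11 (write(6)): arr=[15 6 4 3 18 7] head=3 tail=2 count=5
After op 12 (write(8)): arr=[15 6 8 3 18 7] head=3 tail=3 count=6
After op 13 (write(13)): arr=[15 6 8 13 18 7] head=4 tail=4 count=6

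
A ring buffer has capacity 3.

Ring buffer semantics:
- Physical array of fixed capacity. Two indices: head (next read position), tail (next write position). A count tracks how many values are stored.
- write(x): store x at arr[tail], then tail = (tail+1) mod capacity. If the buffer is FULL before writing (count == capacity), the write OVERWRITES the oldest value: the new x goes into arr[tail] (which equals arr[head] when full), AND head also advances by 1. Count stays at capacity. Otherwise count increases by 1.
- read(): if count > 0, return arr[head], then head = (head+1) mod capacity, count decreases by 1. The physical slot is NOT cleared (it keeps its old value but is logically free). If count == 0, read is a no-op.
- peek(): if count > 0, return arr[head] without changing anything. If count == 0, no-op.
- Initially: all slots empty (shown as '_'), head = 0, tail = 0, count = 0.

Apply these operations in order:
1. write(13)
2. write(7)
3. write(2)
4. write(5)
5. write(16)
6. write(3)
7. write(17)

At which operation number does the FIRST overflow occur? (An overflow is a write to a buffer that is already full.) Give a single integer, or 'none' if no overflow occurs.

After op 1 (write(13)): arr=[13 _ _] head=0 tail=1 count=1
After op 2 (write(7)): arr=[13 7 _] head=0 tail=2 count=2
After op 3 (write(2)): arr=[13 7 2] head=0 tail=0 count=3
After op 4 (write(5)): arr=[5 7 2] head=1 tail=1 count=3
After op 5 (write(16)): arr=[5 16 2] head=2 tail=2 count=3
After op 6 (write(3)): arr=[5 16 3] head=0 tail=0 count=3
After op 7 (write(17)): arr=[17 16 3] head=1 tail=1 count=3

Answer: 4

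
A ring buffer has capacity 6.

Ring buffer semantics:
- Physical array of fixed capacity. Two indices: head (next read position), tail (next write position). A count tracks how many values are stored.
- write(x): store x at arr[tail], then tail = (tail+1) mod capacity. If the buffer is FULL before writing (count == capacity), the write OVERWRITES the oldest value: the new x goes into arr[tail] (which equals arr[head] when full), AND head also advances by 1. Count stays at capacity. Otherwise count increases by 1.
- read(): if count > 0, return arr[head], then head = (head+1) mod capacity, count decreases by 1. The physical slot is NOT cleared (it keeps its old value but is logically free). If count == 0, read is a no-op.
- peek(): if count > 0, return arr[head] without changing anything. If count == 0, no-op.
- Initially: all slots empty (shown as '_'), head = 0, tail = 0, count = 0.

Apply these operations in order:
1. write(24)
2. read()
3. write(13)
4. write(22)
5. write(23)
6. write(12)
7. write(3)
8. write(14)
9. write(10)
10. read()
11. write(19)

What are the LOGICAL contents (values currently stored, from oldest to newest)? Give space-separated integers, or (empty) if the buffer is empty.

Answer: 23 12 3 14 10 19

Derivation:
After op 1 (write(24)): arr=[24 _ _ _ _ _] head=0 tail=1 count=1
After op 2 (read()): arr=[24 _ _ _ _ _] head=1 tail=1 count=0
After op 3 (write(13)): arr=[24 13 _ _ _ _] head=1 tail=2 count=1
After op 4 (write(22)): arr=[24 13 22 _ _ _] head=1 tail=3 count=2
After op 5 (write(23)): arr=[24 13 22 23 _ _] head=1 tail=4 count=3
After op 6 (write(12)): arr=[24 13 22 23 12 _] head=1 tail=5 count=4
After op 7 (write(3)): arr=[24 13 22 23 12 3] head=1 tail=0 count=5
After op 8 (write(14)): arr=[14 13 22 23 12 3] head=1 tail=1 count=6
After op 9 (write(10)): arr=[14 10 22 23 12 3] head=2 tail=2 count=6
After op 10 (read()): arr=[14 10 22 23 12 3] head=3 tail=2 count=5
After op 11 (write(19)): arr=[14 10 19 23 12 3] head=3 tail=3 count=6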